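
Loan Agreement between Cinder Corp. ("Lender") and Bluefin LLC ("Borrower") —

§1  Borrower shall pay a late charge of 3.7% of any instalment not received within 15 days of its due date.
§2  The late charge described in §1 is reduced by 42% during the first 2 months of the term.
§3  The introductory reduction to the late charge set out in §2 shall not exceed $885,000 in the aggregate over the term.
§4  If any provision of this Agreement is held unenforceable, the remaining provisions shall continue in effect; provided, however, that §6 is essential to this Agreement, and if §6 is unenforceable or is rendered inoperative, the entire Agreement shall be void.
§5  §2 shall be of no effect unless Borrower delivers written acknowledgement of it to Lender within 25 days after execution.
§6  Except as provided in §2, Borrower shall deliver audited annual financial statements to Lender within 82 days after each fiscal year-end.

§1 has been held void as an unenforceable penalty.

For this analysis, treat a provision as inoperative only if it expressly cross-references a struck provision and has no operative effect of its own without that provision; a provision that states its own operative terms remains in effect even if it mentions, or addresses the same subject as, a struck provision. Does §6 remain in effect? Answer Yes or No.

Yes

§1 is struck. The whole of §2 is the introductory reduction to the late charge, defined by reference to §1, so §2 cannot stand once §1 is removed. The whole of §3 is the aggregate cap on the introductory reduction to the late charge, defined by reference to §2, so §3 cannot stand once §2 is removed. §5 operates only by reference to §2, so it falls with §2. §6 mentions §2 but its own obligation stands independently of §2, so §6 is not affected. §4 makes §6 an essential term, but §6 is unaffected, so the severability proviso in §4 preserves the remaining provisions. That leaves §4 and §6 in effect. §6 is among the surviving provisions, so the answer is yes.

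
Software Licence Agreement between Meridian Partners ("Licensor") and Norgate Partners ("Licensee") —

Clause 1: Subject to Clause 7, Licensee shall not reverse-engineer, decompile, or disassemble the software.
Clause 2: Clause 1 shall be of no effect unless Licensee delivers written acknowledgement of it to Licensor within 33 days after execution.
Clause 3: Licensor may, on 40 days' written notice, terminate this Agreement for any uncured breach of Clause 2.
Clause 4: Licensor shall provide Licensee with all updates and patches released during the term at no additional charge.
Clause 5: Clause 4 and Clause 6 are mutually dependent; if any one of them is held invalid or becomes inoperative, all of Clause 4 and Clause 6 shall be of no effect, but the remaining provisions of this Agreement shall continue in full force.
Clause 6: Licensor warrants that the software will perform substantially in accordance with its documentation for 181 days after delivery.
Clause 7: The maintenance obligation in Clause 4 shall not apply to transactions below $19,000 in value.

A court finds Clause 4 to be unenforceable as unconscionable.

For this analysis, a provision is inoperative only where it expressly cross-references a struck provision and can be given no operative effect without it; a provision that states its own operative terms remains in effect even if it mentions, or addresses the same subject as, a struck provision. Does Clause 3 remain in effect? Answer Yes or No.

Yes

Clause 4 is struck. The whole of Clause 7 is the carve-out from the maintenance obligation, defined by reference to Clause 4, so Clause 7 cannot stand once Clause 4 is removed. Although Clause 1 refers to Clause 7, its operative terms do not depend on Clause 7, so it remains in effect. Clause 5 declares Clause 4 and Clause 6 mutually dependent; since one of them has fallen, all of them are of no effect. That brings down Clause 6 as well. The remainder continues in force under Clause 5. That leaves Clause 1, Clause 2, Clause 3, and Clause 5 in effect. Clause 3 is among the surviving provisions, so the answer is yes.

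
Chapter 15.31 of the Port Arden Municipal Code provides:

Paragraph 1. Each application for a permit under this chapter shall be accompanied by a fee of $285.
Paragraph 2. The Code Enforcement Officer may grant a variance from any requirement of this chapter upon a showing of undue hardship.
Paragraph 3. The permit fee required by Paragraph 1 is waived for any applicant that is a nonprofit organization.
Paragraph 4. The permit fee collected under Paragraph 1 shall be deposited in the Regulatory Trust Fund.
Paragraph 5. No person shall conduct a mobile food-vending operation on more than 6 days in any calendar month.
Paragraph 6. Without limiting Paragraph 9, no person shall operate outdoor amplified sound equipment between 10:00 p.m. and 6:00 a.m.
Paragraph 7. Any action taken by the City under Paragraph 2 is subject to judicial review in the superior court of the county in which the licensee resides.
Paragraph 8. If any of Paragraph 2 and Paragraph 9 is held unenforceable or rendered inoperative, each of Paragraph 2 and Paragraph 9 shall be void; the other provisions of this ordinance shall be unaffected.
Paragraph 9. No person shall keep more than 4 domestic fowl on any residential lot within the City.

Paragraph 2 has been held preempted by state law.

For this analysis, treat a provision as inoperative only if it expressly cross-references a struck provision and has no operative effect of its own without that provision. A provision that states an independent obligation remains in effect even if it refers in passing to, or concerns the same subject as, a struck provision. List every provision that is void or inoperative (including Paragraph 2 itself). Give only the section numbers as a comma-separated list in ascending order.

Paragraph 2 is struck. Paragraph 7 merely fixes the judicial-review right for Paragraph 2; with Paragraph 2 gone it has nothing to operate on and falls away. Although Paragraph 6 refers to Paragraph 9, its operative terms do not depend on Paragraph 9, so it remains in effect. Paragraph 8 declares Paragraph 2 and Paragraph 9 mutually dependent; since one of them has fallen, all of them are of no effect. That brings down Paragraph 9 as well. The remainder continues in force under Paragraph 8. That leaves Paragraph 1, Paragraph 3, Paragraph 4, Paragraph 5, Paragraph 6, and Paragraph 8 in effect.

2, 7, 9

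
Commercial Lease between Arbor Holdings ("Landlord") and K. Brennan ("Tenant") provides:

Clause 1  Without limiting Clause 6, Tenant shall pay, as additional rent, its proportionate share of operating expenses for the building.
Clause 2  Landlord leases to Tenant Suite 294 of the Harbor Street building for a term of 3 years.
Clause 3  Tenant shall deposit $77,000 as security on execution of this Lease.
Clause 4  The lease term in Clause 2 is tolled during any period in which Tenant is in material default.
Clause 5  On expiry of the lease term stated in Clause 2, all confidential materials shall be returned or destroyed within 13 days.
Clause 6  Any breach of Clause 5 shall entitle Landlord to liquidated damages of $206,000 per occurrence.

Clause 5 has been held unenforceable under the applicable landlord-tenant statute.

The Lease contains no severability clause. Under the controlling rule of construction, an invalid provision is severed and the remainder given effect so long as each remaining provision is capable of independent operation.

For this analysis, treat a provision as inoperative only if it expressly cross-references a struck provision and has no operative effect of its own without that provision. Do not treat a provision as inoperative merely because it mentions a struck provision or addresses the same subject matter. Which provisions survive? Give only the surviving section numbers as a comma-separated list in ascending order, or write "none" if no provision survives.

Clause 5 is struck. Clause 6 operates only by reference to Clause 5, so it falls with Clause 5. Although Clause 1 refers to Clause 6, its operative terms do not depend on Clause 6, so it remains in effect. With no severability clause, the stated default rule severs what cannot stand and enforces each remaining provision that can operate on its own. That leaves Clause 1, Clause 2, Clause 3, and Clause 4 in effect.

1, 2, 3, 4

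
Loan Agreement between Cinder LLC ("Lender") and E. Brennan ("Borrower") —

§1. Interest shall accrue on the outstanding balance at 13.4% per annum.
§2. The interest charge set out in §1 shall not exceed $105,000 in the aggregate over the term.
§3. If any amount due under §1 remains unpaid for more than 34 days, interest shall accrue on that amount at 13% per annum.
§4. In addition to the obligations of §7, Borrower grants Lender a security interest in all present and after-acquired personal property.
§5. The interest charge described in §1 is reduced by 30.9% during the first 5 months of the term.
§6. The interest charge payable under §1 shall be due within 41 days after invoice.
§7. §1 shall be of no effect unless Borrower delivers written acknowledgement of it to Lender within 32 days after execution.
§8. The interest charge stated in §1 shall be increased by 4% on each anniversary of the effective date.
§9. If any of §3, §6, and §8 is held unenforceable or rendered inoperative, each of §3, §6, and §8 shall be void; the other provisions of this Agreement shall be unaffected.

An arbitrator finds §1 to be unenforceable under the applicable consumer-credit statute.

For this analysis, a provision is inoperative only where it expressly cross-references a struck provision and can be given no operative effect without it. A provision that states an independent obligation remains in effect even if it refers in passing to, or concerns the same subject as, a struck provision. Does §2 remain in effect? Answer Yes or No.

No

§1 is struck. The whole of §2 is the aggregate cap on the interest charge, defined by reference to §1, so §2 cannot stand once §1 is removed. §3 has no operative effect of its own apart from §1 and is therefore inoperative. §5 has no operative effect of its own apart from §1 and is therefore inoperative. §6 does nothing except set the payment deadline for the interest charge by reference to §1; with §1 gone it has no independent effect and is inoperative. §7 operates only by reference to §1, so it falls with §1. §8 does nothing except set the escalation of the interest charge by reference to §1; with §1 gone it has no independent effect and is inoperative. §4 mentions §7 but its own obligation stands independently of §7, so §4 is not affected. §9 declares §3, §6, and §8 mutually dependent; since one of them has fallen, all of them are of no effect. The remainder continues in force under §9. §4 and §9 remain in effect. §2 is among the inoperative provisions, so the answer is no.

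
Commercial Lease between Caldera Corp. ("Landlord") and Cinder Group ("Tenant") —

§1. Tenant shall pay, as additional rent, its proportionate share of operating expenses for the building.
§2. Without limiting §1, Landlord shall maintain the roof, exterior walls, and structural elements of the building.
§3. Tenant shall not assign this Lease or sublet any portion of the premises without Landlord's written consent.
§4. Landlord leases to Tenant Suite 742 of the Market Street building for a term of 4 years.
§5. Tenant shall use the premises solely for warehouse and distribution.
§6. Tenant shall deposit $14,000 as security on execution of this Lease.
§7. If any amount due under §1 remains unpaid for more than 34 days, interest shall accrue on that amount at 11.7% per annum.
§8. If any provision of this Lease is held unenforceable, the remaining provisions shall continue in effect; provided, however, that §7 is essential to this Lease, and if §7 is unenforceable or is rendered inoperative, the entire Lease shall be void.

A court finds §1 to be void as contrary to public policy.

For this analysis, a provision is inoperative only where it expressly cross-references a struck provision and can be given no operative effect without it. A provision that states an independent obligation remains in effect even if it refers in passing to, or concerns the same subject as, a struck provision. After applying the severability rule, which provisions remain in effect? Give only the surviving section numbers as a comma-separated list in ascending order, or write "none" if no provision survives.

§1 is struck. §7 has no operative effect of its own apart from §1 and is therefore inoperative. §8 makes §7 an essential term, and §7 has been rendered inoperative by the cascade; under §8, the entire Lease is therefore void. No provision of the Lease survives.

none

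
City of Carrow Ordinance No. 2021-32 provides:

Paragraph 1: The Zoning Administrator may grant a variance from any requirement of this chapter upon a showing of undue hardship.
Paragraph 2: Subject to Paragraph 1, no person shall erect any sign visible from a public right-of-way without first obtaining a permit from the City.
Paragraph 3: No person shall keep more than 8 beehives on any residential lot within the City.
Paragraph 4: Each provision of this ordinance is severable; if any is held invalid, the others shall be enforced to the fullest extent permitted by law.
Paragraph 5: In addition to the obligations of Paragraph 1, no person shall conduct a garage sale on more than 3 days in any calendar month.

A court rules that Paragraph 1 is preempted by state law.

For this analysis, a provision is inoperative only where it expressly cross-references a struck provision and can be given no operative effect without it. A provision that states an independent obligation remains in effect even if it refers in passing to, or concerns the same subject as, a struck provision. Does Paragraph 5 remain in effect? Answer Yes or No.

Paragraph 1 is struck. Although Paragraph 5 refers to Paragraph 1, its operative terms do not depend on Paragraph 1, so it remains in effect. Although Paragraph 2 refers to Paragraph 1, its operative terms do not depend on Paragraph 1, so it remains in effect. No other provision's operative terms depend on Paragraph 1. Under the severability clause in Paragraph 4, the remaining provisions continue in force. The provisions still in force are Paragraph 2, Paragraph 3, Paragraph 4, and Paragraph 5. Paragraph 5 is among the surviving provisions, so the answer is yes.

Yes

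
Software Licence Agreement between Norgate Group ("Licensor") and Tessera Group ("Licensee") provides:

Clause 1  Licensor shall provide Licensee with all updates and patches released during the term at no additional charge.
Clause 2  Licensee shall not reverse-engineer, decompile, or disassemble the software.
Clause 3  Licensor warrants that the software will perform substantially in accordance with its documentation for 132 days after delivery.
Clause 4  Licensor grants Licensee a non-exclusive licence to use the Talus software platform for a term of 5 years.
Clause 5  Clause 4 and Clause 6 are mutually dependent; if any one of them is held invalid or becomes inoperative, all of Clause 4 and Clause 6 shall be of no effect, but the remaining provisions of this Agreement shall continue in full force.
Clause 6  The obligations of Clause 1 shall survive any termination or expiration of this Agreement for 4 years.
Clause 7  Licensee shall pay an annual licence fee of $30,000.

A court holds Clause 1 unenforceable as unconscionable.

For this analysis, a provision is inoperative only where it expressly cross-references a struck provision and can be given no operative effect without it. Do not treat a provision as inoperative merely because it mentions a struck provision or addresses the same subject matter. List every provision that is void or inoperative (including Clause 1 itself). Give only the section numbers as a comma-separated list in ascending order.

1, 4, 6

Clause 1 is struck. Clause 6 has no operative effect of its own apart from Clause 1 and is therefore inoperative. Clause 5 declares Clause 4 and Clause 6 mutually dependent; since one of them has fallen, all of them are of no effect. That brings down Clause 4 as well. The remainder continues in force under Clause 5. The provisions still in force are Clause 2, Clause 3, Clause 5, and Clause 7.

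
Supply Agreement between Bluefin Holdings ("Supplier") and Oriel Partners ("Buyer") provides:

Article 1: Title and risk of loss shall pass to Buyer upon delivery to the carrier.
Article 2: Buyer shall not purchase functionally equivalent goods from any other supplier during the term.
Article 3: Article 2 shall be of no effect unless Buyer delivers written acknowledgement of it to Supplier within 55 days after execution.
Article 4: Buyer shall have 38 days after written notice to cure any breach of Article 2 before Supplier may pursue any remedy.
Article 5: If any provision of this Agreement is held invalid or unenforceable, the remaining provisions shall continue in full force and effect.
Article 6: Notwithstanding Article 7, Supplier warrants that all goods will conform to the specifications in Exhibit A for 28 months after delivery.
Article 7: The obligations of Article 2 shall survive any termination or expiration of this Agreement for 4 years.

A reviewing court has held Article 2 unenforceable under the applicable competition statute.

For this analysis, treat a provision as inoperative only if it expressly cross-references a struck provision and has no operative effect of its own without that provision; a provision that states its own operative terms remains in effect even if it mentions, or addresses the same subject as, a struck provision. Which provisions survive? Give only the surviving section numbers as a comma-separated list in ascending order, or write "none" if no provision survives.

1, 5, 6

Article 2 is struck. The only function of Article 3 is the acknowledgement condition for Article 2, so it cannot stand once Article 2 is removed. Article 4 has no operative effect of its own apart from Article 2 and is therefore inoperative. Article 7 has no operative effect of its own apart from Article 2 and is therefore inoperative. Although Article 6 refers to Article 7, its operative terms do not depend on Article 7, so it remains in effect. Article 5 is a severability clause and preserves every provision that can still be given independent effect. The provisions still in force are Article 1, Article 5, and Article 6.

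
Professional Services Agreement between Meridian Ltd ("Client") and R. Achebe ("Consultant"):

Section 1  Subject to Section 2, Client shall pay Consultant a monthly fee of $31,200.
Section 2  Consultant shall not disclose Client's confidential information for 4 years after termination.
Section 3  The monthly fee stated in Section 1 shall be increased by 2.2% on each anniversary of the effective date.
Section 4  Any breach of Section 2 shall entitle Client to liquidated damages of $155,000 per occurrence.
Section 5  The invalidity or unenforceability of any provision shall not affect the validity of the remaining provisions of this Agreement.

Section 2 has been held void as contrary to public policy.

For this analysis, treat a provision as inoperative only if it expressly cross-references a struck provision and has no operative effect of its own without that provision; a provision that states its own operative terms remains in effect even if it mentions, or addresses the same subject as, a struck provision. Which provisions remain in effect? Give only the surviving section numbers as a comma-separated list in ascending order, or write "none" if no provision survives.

Section 2 is struck. The whole of Section 4 is the liquidated-damages amount, defined by reference to Section 2, so Section 4 cannot stand once Section 2 is removed. Although Section 1 refers to Section 2, its operative terms do not depend on Section 2, so it remains in effect. Section 5 is a severability clause and preserves every provision that can still be given independent effect. The provisions still in force are Section 1, Section 3, and Section 5.

1, 3, 5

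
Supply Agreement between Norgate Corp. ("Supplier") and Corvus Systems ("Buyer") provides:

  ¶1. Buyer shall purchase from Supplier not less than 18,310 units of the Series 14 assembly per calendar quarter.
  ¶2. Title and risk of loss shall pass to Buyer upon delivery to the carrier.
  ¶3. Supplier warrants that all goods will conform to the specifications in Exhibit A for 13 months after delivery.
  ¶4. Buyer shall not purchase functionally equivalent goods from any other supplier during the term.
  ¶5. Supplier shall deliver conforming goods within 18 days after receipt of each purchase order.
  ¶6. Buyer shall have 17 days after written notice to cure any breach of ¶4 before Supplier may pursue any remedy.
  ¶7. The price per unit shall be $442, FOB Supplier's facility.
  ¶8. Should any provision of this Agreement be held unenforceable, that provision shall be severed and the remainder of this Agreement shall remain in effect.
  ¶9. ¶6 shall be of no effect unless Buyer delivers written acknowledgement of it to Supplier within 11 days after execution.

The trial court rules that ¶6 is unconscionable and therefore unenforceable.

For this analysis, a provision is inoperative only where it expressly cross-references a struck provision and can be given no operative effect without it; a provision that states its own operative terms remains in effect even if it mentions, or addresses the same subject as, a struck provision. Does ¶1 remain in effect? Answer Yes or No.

Yes

¶6 is struck. ¶9 merely fixes the acknowledgement condition for ¶6; with ¶6 gone it has nothing to operate on and falls away. ¶8 is a severability clause and preserves every provision that can still be given independent effect. That leaves ¶1, ¶2, ¶3, ¶4, ¶5, ¶7, and ¶8 in effect. ¶1 is among the surviving provisions, so the answer is yes.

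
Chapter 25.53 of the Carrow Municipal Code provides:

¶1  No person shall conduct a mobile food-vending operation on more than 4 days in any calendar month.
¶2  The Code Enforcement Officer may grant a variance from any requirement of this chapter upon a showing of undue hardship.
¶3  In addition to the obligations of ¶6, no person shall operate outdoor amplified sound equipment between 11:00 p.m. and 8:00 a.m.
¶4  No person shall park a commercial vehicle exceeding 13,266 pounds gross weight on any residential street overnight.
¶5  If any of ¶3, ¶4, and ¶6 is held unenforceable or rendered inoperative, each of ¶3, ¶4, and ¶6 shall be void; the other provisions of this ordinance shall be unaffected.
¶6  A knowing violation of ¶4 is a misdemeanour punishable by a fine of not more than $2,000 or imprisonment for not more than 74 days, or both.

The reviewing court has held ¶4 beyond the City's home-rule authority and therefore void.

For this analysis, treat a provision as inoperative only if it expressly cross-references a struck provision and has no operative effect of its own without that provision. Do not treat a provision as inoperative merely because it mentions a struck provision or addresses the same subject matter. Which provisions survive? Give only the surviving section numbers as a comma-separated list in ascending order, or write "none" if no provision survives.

¶4 is struck. The only function of ¶6 is the criminal penalty for violating ¶4, so it cannot stand once ¶4 is removed. ¶5 declares ¶3, ¶4, and ¶6 mutually dependent; since one of them has fallen, all of them are of no effect. That brings down ¶3 as well. The remainder continues in force under ¶5. The provisions still in force are ¶1, ¶2, and ¶5.

1, 2, 5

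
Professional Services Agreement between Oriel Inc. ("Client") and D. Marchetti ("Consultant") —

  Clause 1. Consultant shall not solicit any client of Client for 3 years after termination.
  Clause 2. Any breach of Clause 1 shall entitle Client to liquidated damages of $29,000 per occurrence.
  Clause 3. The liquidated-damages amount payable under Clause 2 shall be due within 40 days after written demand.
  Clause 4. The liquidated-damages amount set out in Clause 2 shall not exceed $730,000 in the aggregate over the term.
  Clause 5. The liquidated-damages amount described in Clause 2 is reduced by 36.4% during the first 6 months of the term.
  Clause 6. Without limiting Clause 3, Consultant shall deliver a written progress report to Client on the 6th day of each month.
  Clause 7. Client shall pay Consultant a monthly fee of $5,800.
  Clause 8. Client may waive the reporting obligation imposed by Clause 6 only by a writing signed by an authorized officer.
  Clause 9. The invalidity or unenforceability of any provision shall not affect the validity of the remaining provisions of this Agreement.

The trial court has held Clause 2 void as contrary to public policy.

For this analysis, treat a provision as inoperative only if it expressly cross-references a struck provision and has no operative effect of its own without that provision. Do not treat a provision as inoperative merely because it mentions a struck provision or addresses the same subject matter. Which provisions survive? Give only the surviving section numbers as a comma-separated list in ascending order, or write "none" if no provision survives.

Clause 2 is struck. Clause 3 does nothing except set the payment deadline for the liquidated-damages amount by reference to Clause 2; with Clause 2 gone it has no independent effect and is inoperative. Clause 4 has no operative effect of its own apart from Clause 2 and is therefore inoperative. Clause 5 does nothing except set the introductory reduction to the liquidated-damages amount by reference to Clause 2; with Clause 2 gone it has no independent effect and is inoperative. Clause 6 mentions Clause 3 but its own obligation stands independently of Clause 3, so Clause 6 is not affected. Clause 9 is a severability clause and preserves every provision that can still be given independent effect. That leaves Clause 1, Clause 6, Clause 7, Clause 8, and Clause 9 in effect.

1, 6, 7, 8, 9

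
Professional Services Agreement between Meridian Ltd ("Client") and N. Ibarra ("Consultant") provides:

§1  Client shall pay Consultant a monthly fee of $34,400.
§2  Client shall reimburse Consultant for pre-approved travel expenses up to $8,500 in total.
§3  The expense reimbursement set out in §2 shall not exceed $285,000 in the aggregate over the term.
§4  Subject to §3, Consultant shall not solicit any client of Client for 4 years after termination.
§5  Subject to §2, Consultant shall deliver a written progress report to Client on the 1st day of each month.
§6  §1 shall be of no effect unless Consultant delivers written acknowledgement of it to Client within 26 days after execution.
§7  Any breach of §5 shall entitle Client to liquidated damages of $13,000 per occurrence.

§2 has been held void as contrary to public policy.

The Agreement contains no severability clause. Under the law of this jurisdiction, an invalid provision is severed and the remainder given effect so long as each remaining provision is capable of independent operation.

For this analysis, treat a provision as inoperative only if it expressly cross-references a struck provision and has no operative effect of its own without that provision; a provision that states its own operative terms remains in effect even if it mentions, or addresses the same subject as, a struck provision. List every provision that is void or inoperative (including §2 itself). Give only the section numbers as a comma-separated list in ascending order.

2, 3

§2 is struck. The whole of §3 is the aggregate cap on the expense reimbursement, defined by reference to §2, so §3 cannot stand once §2 is removed. §5 mentions §2 but its own obligation stands independently of §2, so §5 is not affected. Although §4 refers to §3, its operative terms do not depend on §3, so it remains in effect. With no severability clause, the stated default rule severs what cannot stand and enforces each remaining provision that can operate on its own. That leaves §1, §4, §5, §6, and §7 in effect.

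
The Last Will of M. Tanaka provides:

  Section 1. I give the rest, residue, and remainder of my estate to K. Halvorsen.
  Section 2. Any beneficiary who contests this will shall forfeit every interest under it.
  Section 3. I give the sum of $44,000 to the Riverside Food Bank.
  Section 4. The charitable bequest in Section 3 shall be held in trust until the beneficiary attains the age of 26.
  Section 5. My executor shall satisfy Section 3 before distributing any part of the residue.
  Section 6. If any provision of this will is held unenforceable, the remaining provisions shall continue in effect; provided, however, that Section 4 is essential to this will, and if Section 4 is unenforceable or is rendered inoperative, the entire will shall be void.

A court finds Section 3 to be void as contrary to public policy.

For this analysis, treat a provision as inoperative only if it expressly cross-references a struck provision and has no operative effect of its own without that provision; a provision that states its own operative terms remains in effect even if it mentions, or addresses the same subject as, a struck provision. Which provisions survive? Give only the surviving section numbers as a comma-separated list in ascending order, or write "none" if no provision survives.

Section 3 is struck. Section 4 merely fixes the trust for Section 3; with Section 3 gone it has nothing to operate on and falls away. Section 5 has no operative effect of its own apart from Section 3 and is therefore inoperative. Section 6 makes Section 4 an essential term, and Section 4 has been rendered inoperative by the cascade; under Section 6, the entire will is therefore void. No provision of the will survives.

none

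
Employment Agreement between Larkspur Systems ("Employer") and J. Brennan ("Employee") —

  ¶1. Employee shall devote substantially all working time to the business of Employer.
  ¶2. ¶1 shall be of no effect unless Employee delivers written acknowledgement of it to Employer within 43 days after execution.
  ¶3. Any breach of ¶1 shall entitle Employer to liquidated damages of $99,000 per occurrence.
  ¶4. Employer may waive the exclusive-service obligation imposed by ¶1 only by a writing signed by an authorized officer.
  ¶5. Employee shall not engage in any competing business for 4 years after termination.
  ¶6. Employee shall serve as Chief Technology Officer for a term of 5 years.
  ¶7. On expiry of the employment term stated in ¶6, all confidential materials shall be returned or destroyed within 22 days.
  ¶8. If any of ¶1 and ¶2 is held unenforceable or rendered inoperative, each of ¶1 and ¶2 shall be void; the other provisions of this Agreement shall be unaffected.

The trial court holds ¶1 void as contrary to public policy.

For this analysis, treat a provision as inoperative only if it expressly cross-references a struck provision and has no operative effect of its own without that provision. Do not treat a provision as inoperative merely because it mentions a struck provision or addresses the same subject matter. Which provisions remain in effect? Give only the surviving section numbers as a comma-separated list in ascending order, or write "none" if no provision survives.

5, 6, 7, 8

¶1 is struck. ¶2 has no operative effect of its own apart from ¶1 and is therefore inoperative. ¶3 has no operative effect of its own apart from ¶1 and is therefore inoperative. ¶4 operates only by reference to ¶1, so it falls with ¶1. ¶8 declares ¶1 and ¶2 mutually dependent; since one of them has fallen, all of them are of no effect. The remainder continues in force under ¶8. That leaves ¶5, ¶6, ¶7, and ¶8 in effect.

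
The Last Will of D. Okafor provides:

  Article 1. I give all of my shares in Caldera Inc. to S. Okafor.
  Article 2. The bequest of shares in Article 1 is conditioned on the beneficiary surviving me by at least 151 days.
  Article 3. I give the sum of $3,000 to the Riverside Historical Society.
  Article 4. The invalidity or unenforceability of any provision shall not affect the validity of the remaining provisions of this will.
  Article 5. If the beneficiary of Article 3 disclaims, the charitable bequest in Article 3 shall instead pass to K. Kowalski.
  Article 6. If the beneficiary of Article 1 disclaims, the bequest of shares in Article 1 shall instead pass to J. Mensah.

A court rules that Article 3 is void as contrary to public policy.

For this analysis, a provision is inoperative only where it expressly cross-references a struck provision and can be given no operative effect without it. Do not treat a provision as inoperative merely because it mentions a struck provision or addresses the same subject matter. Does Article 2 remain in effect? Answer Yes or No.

Yes

Article 3 is struck. Article 5 merely fixes the alternative disposition for Article 3; with Article 3 gone it has nothing to operate on and falls away. Under the severability clause in Article 4, the remaining provisions continue in force. Article 1, Article 2, Article 4, and Article 6 remain in effect. Article 2 is among the surviving provisions, so the answer is yes.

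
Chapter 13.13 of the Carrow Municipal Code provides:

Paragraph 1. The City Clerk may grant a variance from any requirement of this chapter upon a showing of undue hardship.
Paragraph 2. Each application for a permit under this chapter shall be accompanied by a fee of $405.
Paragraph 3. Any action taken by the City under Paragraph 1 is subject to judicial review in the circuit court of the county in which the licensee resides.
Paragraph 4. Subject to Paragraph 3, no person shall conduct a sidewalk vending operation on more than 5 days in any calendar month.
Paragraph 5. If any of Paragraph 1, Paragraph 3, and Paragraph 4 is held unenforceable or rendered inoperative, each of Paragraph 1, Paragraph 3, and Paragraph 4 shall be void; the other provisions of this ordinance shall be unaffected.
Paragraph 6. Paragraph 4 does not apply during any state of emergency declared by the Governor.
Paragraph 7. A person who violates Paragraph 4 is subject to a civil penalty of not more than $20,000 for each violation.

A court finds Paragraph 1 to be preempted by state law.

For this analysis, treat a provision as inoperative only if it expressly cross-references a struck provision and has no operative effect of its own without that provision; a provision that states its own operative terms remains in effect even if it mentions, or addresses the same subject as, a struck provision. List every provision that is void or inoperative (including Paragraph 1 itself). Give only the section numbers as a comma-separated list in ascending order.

Paragraph 1 is struck. Paragraph 3 operates only by reference to Paragraph 1, so it falls with Paragraph 1. Paragraph 5 declares Paragraph 1, Paragraph 3, and Paragraph 4 mutually dependent; since one of them has fallen, all of them are of no effect. That brings down Paragraph 4 as well. Paragraph 6 and Paragraph 7 in turn depend solely on a provision now struck and likewise fall. The remainder continues in force under Paragraph 5. That leaves Paragraph 2 and Paragraph 5 in effect.

1, 3, 4, 6, 7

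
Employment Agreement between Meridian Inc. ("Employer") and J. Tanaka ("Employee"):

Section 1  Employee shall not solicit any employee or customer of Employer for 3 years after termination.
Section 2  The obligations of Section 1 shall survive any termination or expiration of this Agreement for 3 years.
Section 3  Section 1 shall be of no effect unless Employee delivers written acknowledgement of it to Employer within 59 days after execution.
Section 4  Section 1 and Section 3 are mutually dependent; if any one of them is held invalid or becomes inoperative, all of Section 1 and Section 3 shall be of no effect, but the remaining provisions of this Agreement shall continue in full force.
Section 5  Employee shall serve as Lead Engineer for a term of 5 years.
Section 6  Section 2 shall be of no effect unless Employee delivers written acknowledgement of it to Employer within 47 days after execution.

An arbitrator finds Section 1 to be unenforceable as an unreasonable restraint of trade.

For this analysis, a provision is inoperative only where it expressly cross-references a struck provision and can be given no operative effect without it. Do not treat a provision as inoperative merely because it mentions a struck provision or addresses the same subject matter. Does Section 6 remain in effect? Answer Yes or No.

Section 1 is struck. Section 2 has no operative effect of its own apart from Section 1 and is therefore inoperative. The only function of Section 3 is the acknowledgement condition for Section 1, so it cannot stand once Section 1 is removed. The only function of Section 6 is the acknowledgement condition for Section 2, so it cannot stand once Section 2 is removed. Section 4 declares Section 1 and Section 3 mutually dependent; since one of them has fallen, all of them are of no effect. The remainder continues in force under Section 4. That leaves Section 4 and Section 5 in effect. Section 6 is among the inoperative provisions, so the answer is no.

No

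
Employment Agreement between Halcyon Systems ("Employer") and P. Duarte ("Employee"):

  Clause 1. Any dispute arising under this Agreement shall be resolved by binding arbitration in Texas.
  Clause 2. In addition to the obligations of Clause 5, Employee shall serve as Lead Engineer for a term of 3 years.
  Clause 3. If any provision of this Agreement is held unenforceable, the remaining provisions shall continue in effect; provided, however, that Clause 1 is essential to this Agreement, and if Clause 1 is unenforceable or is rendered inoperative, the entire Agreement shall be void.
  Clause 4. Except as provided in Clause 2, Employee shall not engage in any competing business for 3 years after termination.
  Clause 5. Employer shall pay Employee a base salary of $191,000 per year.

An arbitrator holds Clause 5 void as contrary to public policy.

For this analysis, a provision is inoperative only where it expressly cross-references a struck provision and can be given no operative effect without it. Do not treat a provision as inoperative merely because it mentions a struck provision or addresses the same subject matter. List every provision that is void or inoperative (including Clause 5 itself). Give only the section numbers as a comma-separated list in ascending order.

Clause 5 is struck. Although Clause 2 refers to Clause 5, its operative terms do not depend on Clause 5, so it remains in effect. No other provision's operative terms depend on Clause 5. Clause 3 makes Clause 1 an essential term, but Clause 1 is unaffected, so the severability proviso in Clause 3 preserves the remaining provisions. Clause 1, Clause 2, Clause 3, and Clause 4 remain in effect.

5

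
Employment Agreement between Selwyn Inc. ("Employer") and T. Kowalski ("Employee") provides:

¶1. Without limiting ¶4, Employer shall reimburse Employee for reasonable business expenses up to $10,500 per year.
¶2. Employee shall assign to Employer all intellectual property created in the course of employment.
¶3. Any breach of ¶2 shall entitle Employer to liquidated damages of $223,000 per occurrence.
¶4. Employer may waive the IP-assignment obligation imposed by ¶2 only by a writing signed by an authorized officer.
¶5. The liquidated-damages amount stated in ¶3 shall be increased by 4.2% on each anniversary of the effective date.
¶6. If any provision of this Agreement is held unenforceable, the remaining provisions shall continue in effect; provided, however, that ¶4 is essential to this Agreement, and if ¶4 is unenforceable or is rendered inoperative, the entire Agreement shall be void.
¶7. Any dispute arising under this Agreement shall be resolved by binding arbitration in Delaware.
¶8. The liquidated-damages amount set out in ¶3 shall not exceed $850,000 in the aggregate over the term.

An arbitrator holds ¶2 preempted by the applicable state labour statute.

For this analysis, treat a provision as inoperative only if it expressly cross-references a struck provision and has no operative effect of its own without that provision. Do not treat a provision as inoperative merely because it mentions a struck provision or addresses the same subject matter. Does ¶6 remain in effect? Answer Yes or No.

¶2 is struck. ¶3 has no operative effect of its own apart from ¶2 and is therefore inoperative. ¶4 merely fixes the waiver condition for ¶2; with ¶2 gone it has nothing to operate on and falls away. The whole of ¶5 is the escalation of the liquidated-damages amount, defined by reference to ¶3, so ¶5 cannot stand once ¶3 is removed. ¶8 does nothing except set the aggregate cap on the liquidated-damages amount by reference to ¶3; with ¶3 gone it has no independent effect and is inoperative. ¶6 makes ¶4 an essential term, and ¶4 has been rendered inoperative by the cascade; under ¶6, the entire Agreement is therefore void. No provision of the Agreement survives. ¶6 is among the inoperative provisions, so the answer is no.

No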